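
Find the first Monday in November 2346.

November 1, 2346 is a Friday.
The first Monday is therefore November 4 (3 days later).

November 4, 2346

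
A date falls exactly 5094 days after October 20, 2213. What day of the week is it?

Oct 20, 2213 is a Wednesday.
5094 mod 7 = 5, so 5094 days after a Wednesday is Wednesday + 5 = Monday.

Monday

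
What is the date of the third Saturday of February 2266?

February 1, 2266 is a Thursday.
The first Saturday is therefore February 3 (2 days later).
The third Saturday is 3 + 2×7 = February 17.

February 17, 2266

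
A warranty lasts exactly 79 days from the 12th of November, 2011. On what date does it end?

Nov has 30 days: +19 → Dec 1, 2011 (60 left).
Dec has 31 days: +31 → Jan 1, 2012 (29 left).
+29 → Jan 30, 2012.

January 30, 2012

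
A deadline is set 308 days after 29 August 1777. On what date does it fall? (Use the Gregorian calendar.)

Aug has 31 days: +3 → Sep 1, 1777 (305 left).
Sep has 30 days: +30 → Oct 1, 1777 (275 left).
Oct has 31 days: +31 → Nov 1, 1777 (244 left).
Nov has 30 days: +30 → Dec 1, 1777 (214 left).
Dec has 31 days: +31 → Jan 1, 1778 (183 left).
Jan has 31 days: +31 → Feb 1, 1778 (152 left).
Feb has 28 days: +28 → Mar 1, 1778 (124 left).
Mar has 31 days: +31 → Apr 1, 1778 (93 left).
Apr has 30 days: +30 → May 1, 1778 (63 left).
May has 31 days: +31 → Jun 1, 1778 (32 left).
Jun has 30 days: +30 → Jul 1, 1778 (2 left).
+2 → Jul 3, 1778.

July 3, 1778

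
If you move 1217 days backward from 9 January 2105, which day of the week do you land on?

Saturday

First find the weekday of Jan 9, 2105. Doomsday rule: the anchor day for the 2100s is Sunday. For year 05: 5÷12 = 0 r 5, and 5÷4 = 1, so 0+5+1 = 6.
Sunday + 6 ≡ Saturday — that's 2105's doomsday.
In January the doomsday date is Jan 3 (2105 is not a leap year).
Jan 9 is 6 days after Jan 3; 6 mod 7 = 6, so Saturday + 6 = Friday.
1217 mod 7 = 6, so 1217 days before a Friday is Friday − 6 = Saturday.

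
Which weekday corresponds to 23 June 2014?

Monday

January 1, 2014 is a Wednesday.
Jan 1, 2014 → Feb 1, 2014: 31 days (January has 31).
Feb 1, 2014 → Mar 1, 2014: 28 days (February has 28).
Mar 1, 2014 → Apr 1, 2014: 31 days (March has 31).
Apr 1, 2014 → May 1, 2014: 30 days (April has 30).
May 1, 2014 → Jun 1, 2014: 31 days (May has 31).
Jun 1, 2014 → Jun 23, 2014: 22 days.
Total: 173 days.
173 mod 7 = 5, so Wednesday + 5 = Monday.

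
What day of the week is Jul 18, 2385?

Doomsday rule: the anchor day for the 2300s is Wednesday. For year 85: 85÷12 = 7 r 1, and 1÷4 = 0, so 7+1+0 = 8.
Wednesday + 8 ≡ Thursday — that's 2385's doomsday.
In July the doomsday date is Jul 11.
Jul 18 is 7 days after Jul 11; 7 mod 7 = 0, so Thursday + 0 = Thursday.

Thursday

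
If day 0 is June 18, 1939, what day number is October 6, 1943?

1571

Jun 18, 1939 → Jun 18, 1940: 366 days (Feb 29, 1940 is in that span).
Jun 18, 1940 → Jun 18, 1941: 365 days.
Jun 18, 1941 → Jun 18, 1942: 365 days.
Jun 18, 1942 → Jun 18, 1943: 365 days.
Jun 18, 1943 → Jul 18, 1943: 30 days (June has 30).
Jul 18, 1943 → Aug 18, 1943: 31 days (July has 31).
Aug 18, 1943 → Sep 18, 1943: 31 days (August has 31).
Sep 18, 1943 → Oct 6, 1943: 18 days.
Total: 1571 days.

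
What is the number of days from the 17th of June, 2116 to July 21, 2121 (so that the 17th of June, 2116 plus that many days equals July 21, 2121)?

Jun 17, 2116 → Jun 17, 2117: 365 days.
Jun 17, 2117 → Jun 17, 2118: 365 days.
Jun 17, 2118 → Jun 17, 2119: 365 days.
Jun 17, 2119 → Jun 17, 2120: 366 days (Feb 29, 2120 is in that span).
Jun 17, 2120 → Jul 17, 2120: 30 days (June has 30).
Jul 17, 2120 → Aug 17, 2120: 31 days (July has 31).
Aug 17, 2120 → Sep 17, 2120: 31 days (August has 31).
Sep 17, 2120 → Oct 17, 2120: 30 days (September has 30).
Oct 17, 2120 → Nov 17, 2120: 31 days (October has 31).
Nov 17, 2120 → Dec 17, 2120: 30 days (November has 30).
Dec 17, 2120 → Jan 17, 2121: 31 days (December has 31).
Jan 17, 2121 → Feb 17, 2121: 31 days (January has 31).
Feb 17, 2121 → Mar 17, 2121: 28 days (February has 28).
Mar 17, 2121 → Apr 17, 2121: 31 days (March has 31).
Apr 17, 2121 → May 17, 2121: 30 days (April has 30).
May 17, 2121 → Jun 17, 2121: 31 days (May has 31).
Jun 17, 2121 → Jul 17, 2121: 30 days (June has 30).
Jul 17, 2121 → Jul 21, 2121: 4 days.
Total: 1860 days.

1860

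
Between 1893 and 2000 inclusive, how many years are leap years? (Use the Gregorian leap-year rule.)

26

Multiples of 4 in [1893,2000]: 27.
Of those, multiples of 100: 2 (not leap unless ÷400).
Multiples of 400: 1.
Leap years = 27 − 2 + 1 = 26.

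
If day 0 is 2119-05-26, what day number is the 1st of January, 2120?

May 26, 2119 → Jun 26, 2119: 31 days (May has 31).
Jun 26, 2119 → Jul 26, 2119: 30 days (June has 30).
Jul 26, 2119 → Aug 26, 2119: 31 days (July has 31).
Aug 26, 2119 → Sep 26, 2119: 31 days (August has 31).
Sep 26, 2119 → Oct 26, 2119: 30 days (September has 30).
Oct 26, 2119 → Nov 26, 2119: 31 days (October has 31).
Nov 26, 2119 → Dec 26, 2119: 30 days (November has 30).
Dec 26, 2119 → Jan 1, 2120: 6 days.
Total: 220 days.

220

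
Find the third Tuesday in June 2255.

June 1, 2255 is a Friday.
The first Tuesday is therefore June 5 (4 days later).
The third Tuesday is 5 + 2×7 = June 19.

June 19, 2255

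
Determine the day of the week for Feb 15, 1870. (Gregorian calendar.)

January 1, 1870 is a Saturday.
Jan 1, 1870 → Feb 1, 1870: 31 days (January has 31).
Feb 1, 1870 → Feb 15, 1870: 14 days.
Total: 45 days.
45 mod 7 = 3, so Saturday + 3 = Tuesday.

Tuesday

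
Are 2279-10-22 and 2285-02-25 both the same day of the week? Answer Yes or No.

Yes

From Oct 22, 2279 to Feb 25, 2285 is 1953 days.
1953 mod 7 = 0, so they are the same weekday.
(Oct 22, 2279 is a Wednesday; Feb 25, 2285 is a Wednesday.)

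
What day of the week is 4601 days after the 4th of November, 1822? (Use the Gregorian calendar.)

Wednesday

First find the weekday of Nov 4, 1822. Doomsday rule: the anchor day for the 1800s is Friday. For year 22: 22÷12 = 1 r 10, and 10÷4 = 2, so 1+10+2 = 13.
Friday + 13 ≡ Thursday — that's 1822's doomsday.
In November the doomsday date is Nov 7.
Nov 4 is 3 days before Nov 7; 3 mod 7 = 3, so Thursday − 3 = Monday.
4601 mod 7 = 2, so 4601 days after a Monday is Monday + 2 = Wednesday.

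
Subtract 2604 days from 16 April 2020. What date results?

February 28, 2013

−366 (one year; includes Feb 29, 2020) → Apr 16, 2019 (2238 left).
−365 (one year) → Apr 16, 2018 (1873 left).
−365 (one year) → Apr 16, 2017 (1508 left).
−365 (one year) → Apr 16, 2016 (1143 left).
−366 (one year; includes Feb 29, 2016) → Apr 16, 2015 (777 left).
−365 (one year) → Apr 16, 2014 (412 left).
−365 (one year) → Apr 16, 2013 (47 left).
−16 → Mar 31, 2013 (end of Mar, 31 days; 31 left).
−31 → Feb 28, 2013 (end of Feb, 28 days; 0 left).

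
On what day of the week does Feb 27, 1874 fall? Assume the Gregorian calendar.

Doomsday rule: the anchor day for the 1800s is Friday. For year 74: 74÷12 = 6 r 2, and 2÷4 = 0, so 6+2+0 = 8.
Friday + 8 ≡ Saturday — that's 1874's doomsday.
In February the doomsday date is Feb 28 (1874 is not a leap year).
Feb 27 is 1 day before Feb 28; 1 mod 7 = 1, so Saturday − 1 = Friday.

Friday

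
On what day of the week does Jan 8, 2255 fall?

Doomsday rule: the anchor day for the 2200s is Friday. For year 55: 55÷12 = 4 r 7, and 7÷4 = 1, so 4+7+1 = 12.
Friday + 12 ≡ Wednesday — that's 2255's doomsday.
In January the doomsday date is Jan 3 (2255 is not a leap year).
Jan 8 is 5 days after Jan 3; 5 mod 7 = 5, so Wednesday + 5 = Monday.

Monday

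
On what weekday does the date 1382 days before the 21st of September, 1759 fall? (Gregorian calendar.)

Tuesday

First find the weekday of Sep 21, 1759. Doomsday rule: the anchor day for the 1700s is Sunday. For year 59: 59÷12 = 4 r 11, and 11÷4 = 2, so 4+11+2 = 17.
Sunday + 17 ≡ Wednesday — that's 1759's doomsday.
In September the doomsday date is Sep 5.
Sep 21 is 16 days after Sep 5; 16 mod 7 = 2, so Wednesday + 2 = Friday.
1382 mod 7 = 3, so 1382 days before a Friday is Friday − 3 = Tuesday.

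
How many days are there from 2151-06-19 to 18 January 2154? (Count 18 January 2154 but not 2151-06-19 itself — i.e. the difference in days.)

944

Jun 19, 2151 → Jun 19, 2152: 366 days (Feb 29, 2152 is in that span).
Jun 19, 2152 → Jun 19, 2153: 365 days.
Jun 19, 2153 → Jul 19, 2153: 30 days (June has 30).
Jul 19, 2153 → Aug 19, 2153: 31 days (July has 31).
Aug 19, 2153 → Sep 19, 2153: 31 days (August has 31).
Sep 19, 2153 → Oct 19, 2153: 30 days (September has 30).
Oct 19, 2153 → Nov 19, 2153: 31 days (October has 31).
Nov 19, 2153 → Dec 19, 2153: 30 days (November has 30).
Dec 19, 2153 → Jan 18, 2154: 30 days.
Total: 944 days.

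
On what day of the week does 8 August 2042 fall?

January 1, 2042 is a Wednesday.
Jan 1, 2042 → Feb 1, 2042: 31 days (January has 31).
Feb 1, 2042 → Mar 1, 2042: 28 days (February has 28).
Mar 1, 2042 → Apr 1, 2042: 31 days (March has 31).
Apr 1, 2042 → May 1, 2042: 30 days (April has 30).
May 1, 2042 → Jun 1, 2042: 31 days (May has 31).
Jun 1, 2042 → Jul 1, 2042: 30 days (June has 30).
Jul 1, 2042 → Aug 1, 2042: 31 days (July has 31).
Aug 1, 2042 → Aug 8, 2042: 7 days.
Total: 219 days.
219 mod 7 = 2, so Wednesday + 2 = Friday.

Friday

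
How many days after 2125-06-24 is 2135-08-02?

3691

Jun 24, 2125 → Jun 24, 2126: 365 days.
Jun 24, 2126 → Jun 24, 2127: 365 days.
Jun 24, 2127 → Jun 24, 2128: 366 days (Feb 29, 2128 is in that span).
Jun 24, 2128 → Jun 24, 2129: 365 days.
Jun 24, 2129 → Jun 24, 2130: 365 days.
Jun 24, 2130 → Jun 24, 2131: 365 days.
Jun 24, 2131 → Jun 24, 2132: 366 days (Feb 29, 2132 is in that span).
Jun 24, 2132 → Jun 24, 2133: 365 days.
Jun 24, 2133 → Jun 24, 2134: 365 days.
Jun 24, 2134 → Jun 24, 2135: 365 days.
Jun 24, 2135 → Jul 24, 2135: 30 days (June has 30).
Jul 24, 2135 → Aug 2, 2135: 9 days.
Total: 3691 days.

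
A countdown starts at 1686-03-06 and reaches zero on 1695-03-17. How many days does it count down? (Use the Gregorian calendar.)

3298

Mar 6, 1686 → Mar 6, 1687: 365 days.
Mar 6, 1687 → Mar 6, 1688: 366 days (Feb 29, 1688 is in that span).
Mar 6, 1688 → Mar 6, 1689: 365 days.
Mar 6, 1689 → Mar 6, 1690: 365 days.
Mar 6, 1690 → Mar 6, 1691: 365 days.
Mar 6, 1691 → Mar 6, 1692: 366 days (Feb 29, 1692 is in that span).
Mar 6, 1692 → Mar 6, 1693: 365 days.
Mar 6, 1693 → Mar 6, 1694: 365 days.
Mar 6, 1694 → Apr 6, 1694: 31 days (March has 31).
Apr 6, 1694 → May 6, 1694: 30 days (April has 30).
May 6, 1694 → Jun 6, 1694: 31 days (May has 31).
Jun 6, 1694 → Jul 6, 1694: 30 days (June has 30).
Jul 6, 1694 → Aug 6, 1694: 31 days (July has 31).
Aug 6, 1694 → Sep 6, 1694: 31 days (August has 31).
Sep 6, 1694 → Oct 6, 1694: 30 days (September has 30).
Oct 6, 1694 → Nov 6, 1694: 31 days (October has 31).
Nov 6, 1694 → Dec 6, 1694: 30 days (November has 30).
Dec 6, 1694 → Jan 6, 1695: 31 days (December has 31).
Jan 6, 1695 → Feb 6, 1695: 31 days (January has 31).
Feb 6, 1695 → Mar 6, 1695: 28 days (February has 28).
Mar 6, 1695 → Mar 17, 1695: 11 days.
Total: 3298 days.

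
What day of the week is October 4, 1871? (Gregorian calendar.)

Doomsday rule: the anchor day for the 1800s is Friday. For year 71: 71÷12 = 5 r 11, and 11÷4 = 2, so 5+11+2 = 18.
Friday + 18 ≡ Tuesday — that's 1871's doomsday.
In October the doomsday date is Oct 10.
Oct 4 is 6 days before Oct 10; 6 mod 7 = 6, so Tuesday − 6 = Wednesday.

Wednesday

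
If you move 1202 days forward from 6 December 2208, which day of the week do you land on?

Sunday

Dec 6, 2208 is a Tuesday.
1202 mod 7 = 5, so 1202 days after a Tuesday is Tuesday + 5 = Sunday.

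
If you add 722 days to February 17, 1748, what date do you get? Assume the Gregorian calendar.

+366 (one year; includes Feb 29, 1748) → Feb 17, 1749 (356 left).
Feb has 28 days: +12 → Mar 1, 1749 (344 left).
Mar has 31 days: +31 → Apr 1, 1749 (313 left).
Apr has 30 days: +30 → May 1, 1749 (283 left).
May has 31 days: +31 → Jun 1, 1749 (252 left).
Jun has 30 days: +30 → Jul 1, 1749 (222 left).
Jul has 31 days: +31 → Aug 1, 1749 (191 left).
Aug has 31 days: +31 → Sep 1, 1749 (160 left).
Sep has 30 days: +30 → Oct 1, 1749 (130 left).
Oct has 31 days: +31 → Nov 1, 1749 (99 left).
Nov has 30 days: +30 → Dec 1, 1749 (69 left).
Dec has 31 days: +31 → Jan 1, 1750 (38 left).
Jan has 31 days: +31 → Feb 1, 1750 (7 left).
+7 → Feb 8, 1750.

February 8, 1750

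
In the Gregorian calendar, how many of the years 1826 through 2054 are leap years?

Multiples of 4 in [1826,2054]: 57.
Of those, multiples of 100: 2 (not leap unless ÷400).
Multiples of 400: 1.
Leap years = 57 − 2 + 1 = 56.

56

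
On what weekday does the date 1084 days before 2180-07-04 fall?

Jul 4, 2180 is a Tuesday.
1084 mod 7 = 6, so 1084 days before a Tuesday is Tuesday − 6 = Wednesday.

Wednesday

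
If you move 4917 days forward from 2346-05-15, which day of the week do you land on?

First find the weekday of May 15, 2346. Doomsday rule: the anchor day for the 2300s is Wednesday. For year 46: 46÷12 = 3 r 10, and 10÷4 = 2, so 3+10+2 = 15.
Wednesday + 15 ≡ Thursday — that's 2346's doomsday.
In May the doomsday date is May 9.
May 15 is 6 days after May 9; 6 mod 7 = 6, so Thursday + 6 = Wednesday.
4917 mod 7 = 3, so 4917 days after a Wednesday is Wednesday + 3 = Saturday.

Saturday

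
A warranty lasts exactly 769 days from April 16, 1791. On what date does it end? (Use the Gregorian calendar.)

+366 (one year; includes Feb 29, 1792) → Apr 16, 1792 (403 left).
+365 (one year) → Apr 16, 1793 (38 left).
Apr has 30 days: +15 → May 1, 1793 (23 left).
+23 → May 24, 1793.

May 24, 1793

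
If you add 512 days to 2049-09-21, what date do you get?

+365 (one year) → Sep 21, 2050 (147 left).
Sep has 30 days: +10 → Oct 1, 2050 (137 left).
Oct has 31 days: +31 → Nov 1, 2050 (106 left).
Nov has 30 days: +30 → Dec 1, 2050 (76 left).
Dec has 31 days: +31 → Jan 1, 2051 (45 left).
Jan has 31 days: +31 → Feb 1, 2051 (14 left).
+14 → Feb 15, 2051.

February 15, 2051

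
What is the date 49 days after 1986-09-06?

Sep has 30 days: +25 → Oct 1, 1986 (24 left).
+24 → Oct 25, 1986.

October 25, 1986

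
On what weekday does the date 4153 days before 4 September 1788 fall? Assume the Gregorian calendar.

Tuesday

First find the weekday of Sep 4, 1788. Doomsday rule: the anchor day for the 1700s is Sunday. For year 88: 88÷12 = 7 r 4, and 4÷4 = 1, so 7+4+1 = 12.
Sunday + 12 ≡ Friday — that's 1788's doomsday.
In September the doomsday date is Sep 5.
Sep 4 is 1 day before Sep 5; 1 mod 7 = 1, so Friday − 1 = Thursday.
4153 mod 7 = 2, so 4153 days before a Thursday is Thursday − 2 = Tuesday.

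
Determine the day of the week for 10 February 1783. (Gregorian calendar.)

Monday

Doomsday rule: the anchor day for the 1700s is Sunday. For year 83: 83÷12 = 6 r 11, and 11÷4 = 2, so 6+11+2 = 19.
Sunday + 19 ≡ Friday — that's 1783's doomsday.
In February the doomsday date is Feb 28 (1783 is not a leap year).
Feb 10 is 18 days before Feb 28; 18 mod 7 = 4, so Friday − 4 = Monday.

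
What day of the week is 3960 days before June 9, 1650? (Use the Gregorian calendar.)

Saturday

Jun 9, 1650 is a Thursday.
3960 mod 7 = 5, so 3960 days before a Thursday is Thursday − 5 = Saturday.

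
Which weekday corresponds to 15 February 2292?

Monday

Doomsday rule: the anchor day for the 2200s is Friday. For year 92: 92÷12 = 7 r 8, and 8÷4 = 2, so 7+8+2 = 17.
Friday + 17 ≡ Monday — that's 2292's doomsday.
In February the doomsday date is Feb 29 (2292 is a leap year (divisible by 4)).
Feb 15 is 14 days before Feb 29; 14 mod 7 = 0, so Monday − 0 = Monday.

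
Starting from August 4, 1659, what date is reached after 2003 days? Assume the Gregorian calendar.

+366 (one year; includes Feb 29, 1660) → Aug 4, 1660 (1637 left).
+365 (one year) → Aug 4, 1661 (1272 left).
+365 (one year) → Aug 4, 1662 (907 left).
+365 (one year) → Aug 4, 1663 (542 left).
+366 (one year; includes Feb 29, 1664) → Aug 4, 1664 (176 left).
Aug has 31 days: +28 → Sep 1, 1664 (148 left).
Sep has 30 days: +30 → Oct 1, 1664 (118 left).
Oct has 31 days: +31 → Nov 1, 1664 (87 left).
Nov has 30 days: +30 → Dec 1, 1664 (57 left).
Dec has 31 days: +31 → Jan 1, 1665 (26 left).
+26 → Jan 27, 1665.

January 27, 1665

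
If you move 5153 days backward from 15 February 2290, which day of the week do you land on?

Feb 15, 2290 is a Saturday.
5153 mod 7 = 1, so 5153 days before a Saturday is Saturday − 1 = Friday.

Friday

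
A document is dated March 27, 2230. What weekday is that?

Saturday

Doomsday rule: the anchor day for the 2200s is Friday. For year 30: 30÷12 = 2 r 6, and 6÷4 = 1, so 2+6+1 = 9.
Friday + 9 ≡ Sunday — that's 2230's doomsday.
In March the doomsday date is Mar 14.
Mar 27 is 13 days after Mar 14; 13 mod 7 = 6, so Sunday + 6 = Saturday.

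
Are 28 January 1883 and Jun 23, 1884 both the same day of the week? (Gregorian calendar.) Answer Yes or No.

No

From Jan 28, 1883 to Jun 23, 1884 is 512 days.
512 mod 7 = 1, so they are different weekdays.
(Jan 28, 1883 is a Sunday; Jun 23, 1884 is a Monday.)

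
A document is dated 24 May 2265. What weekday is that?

Doomsday rule: the anchor day for the 2200s is Friday. For year 65: 65÷12 = 5 r 5, and 5÷4 = 1, so 5+5+1 = 11.
Friday + 11 ≡ Tuesday — that's 2265's doomsday.
In May the doomsday date is May 9.
May 24 is 15 days after May 9; 15 mod 7 = 1, so Tuesday + 1 = Wednesday.

Wednesday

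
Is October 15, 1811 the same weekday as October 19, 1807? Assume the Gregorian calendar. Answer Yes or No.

No

From Oct 19, 1807 to Oct 15, 1811 is 1457 days.
1457 mod 7 = 1, so they are different weekdays.
(Oct 19, 1807 is a Monday; Oct 15, 1811 is a Tuesday.)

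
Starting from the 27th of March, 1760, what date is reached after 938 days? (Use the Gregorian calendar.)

+365 (one year) → Mar 27, 1761 (573 left).
+365 (one year) → Mar 27, 1762 (208 left).
Mar has 31 days: +5 → Apr 1, 1762 (203 left).
Apr has 30 days: +30 → May 1, 1762 (173 left).
May has 31 days: +31 → Jun 1, 1762 (142 left).
Jun has 30 days: +30 → Jul 1, 1762 (112 left).
Jul has 31 days: +31 → Aug 1, 1762 (81 left).
Aug has 31 days: +31 → Sep 1, 1762 (50 left).
Sep has 30 days: +30 → Oct 1, 1762 (20 left).
+20 → Oct 21, 1762.

October 21, 1762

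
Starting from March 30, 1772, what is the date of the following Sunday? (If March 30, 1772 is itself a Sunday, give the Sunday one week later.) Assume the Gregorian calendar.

Mar 30, 1772 is a Monday.
From Monday to the next Sunday is 6 days.
Mar 30, 1772 + 6 = Apr 5, 1772.

April 5, 1772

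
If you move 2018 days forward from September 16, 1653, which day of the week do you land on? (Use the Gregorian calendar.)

First find the weekday of Sep 16, 1653. Doomsday rule: the anchor day for the 1600s is Tuesday. For year 53: 53÷12 = 4 r 5, and 5÷4 = 1, so 4+5+1 = 10.
Tuesday + 10 ≡ Friday — that's 1653's doomsday.
In September the doomsday date is Sep 5.
Sep 16 is 11 days after Sep 5; 11 mod 7 = 4, so Friday + 4 = Tuesday.
2018 mod 7 = 2, so 2018 days after a Tuesday is Tuesday + 2 = Thursday.

Thursday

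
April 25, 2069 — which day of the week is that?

Thursday

January 1, 2069 is a Tuesday.
Jan 1, 2069 → Feb 1, 2069: 31 days (January has 31).
Feb 1, 2069 → Mar 1, 2069: 28 days (February has 28).
Mar 1, 2069 → Apr 1, 2069: 31 days (March has 31).
Apr 1, 2069 → Apr 25, 2069: 24 days.
Total: 114 days.
114 mod 7 = 2, so Tuesday + 2 = Thursday.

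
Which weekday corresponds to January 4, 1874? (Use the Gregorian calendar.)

Sunday

January 1, 1874 is a Thursday.
Jan 1, 1874 → Jan 4, 1874: 3 days.
Total: 3 days.
3 mod 7 = 3, so Thursday + 3 = Sunday.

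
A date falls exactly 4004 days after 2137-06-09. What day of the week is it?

First find the weekday of Jun 9, 2137. Doomsday rule: the anchor day for the 2100s is Sunday. For year 37: 37÷12 = 3 r 1, and 1÷4 = 0, so 3+1+0 = 4.
Sunday + 4 ≡ Thursday — that's 2137's doomsday.
In June the doomsday date is Jun 6.
Jun 9 is 3 days after Jun 6; 3 mod 7 = 3, so Thursday + 3 = Sunday.
4004 mod 7 = 0, so 4004 days after a Sunday is Sunday + 0 = Sunday.

Sunday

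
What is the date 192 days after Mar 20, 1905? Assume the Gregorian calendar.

Mar has 31 days: +12 → Apr 1, 1905 (180 left).
Apr has 30 days: +30 → May 1, 1905 (150 left).
May has 31 days: +31 → Jun 1, 1905 (119 left).
Jun has 30 days: +30 → Jul 1, 1905 (89 left).
Jul has 31 days: +31 → Aug 1, 1905 (58 left).
Aug has 31 days: +31 → Sep 1, 1905 (27 left).
+27 → Sep 28, 1905.

September 28, 1905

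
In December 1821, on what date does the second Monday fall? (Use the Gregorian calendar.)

December 1, 1821 is a Saturday.
The first Monday is therefore December 3 (2 days later).
The second Monday is 3 + 1×7 = December 10.

December 10, 1821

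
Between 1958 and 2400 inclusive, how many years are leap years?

108

Multiples of 4 in [1958,2400]: 111.
Of those, multiples of 100: 5 (not leap unless ÷400).
Multiples of 400: 2.
Leap years = 111 − 5 + 2 = 108.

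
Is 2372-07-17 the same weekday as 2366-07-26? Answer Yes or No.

From Jul 26, 2366 to Jul 17, 2372 is 2183 days.
2183 mod 7 = 6, so they are different weekdays.
(Jul 26, 2366 is a Tuesday; Jul 17, 2372 is a Monday.)

No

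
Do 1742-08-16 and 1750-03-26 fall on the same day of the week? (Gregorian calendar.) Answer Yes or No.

From Aug 16, 1742 to Mar 26, 1750 is 2779 days.
2779 mod 7 = 0, so they are the same weekday.
(Aug 16, 1742 is a Thursday; Mar 26, 1750 is a Thursday.)

Yes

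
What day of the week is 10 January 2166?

January 1, 2166 is a Wednesday.
Jan 1, 2166 → Jan 10, 2166: 9 days.
Total: 9 days.
9 mod 7 = 2, so Wednesday + 2 = Friday.

Friday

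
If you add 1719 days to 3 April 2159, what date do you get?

December 17, 2163

+366 (one year; includes Feb 29, 2160) → Apr 3, 2160 (1353 left).
+365 (one year) → Apr 3, 2161 (988 left).
+365 (one year) → Apr 3, 2162 (623 left).
+365 (one year) → Apr 3, 2163 (258 left).
Apr has 30 days: +28 → May 1, 2163 (230 left).
May has 31 days: +31 → Jun 1, 2163 (199 left).
Jun has 30 days: +30 → Jul 1, 2163 (169 left).
Jul has 31 days: +31 → Aug 1, 2163 (138 left).
Aug has 31 days: +31 → Sep 1, 2163 (107 left).
Sep has 30 days: +30 → Oct 1, 2163 (77 left).
Oct has 31 days: +31 → Nov 1, 2163 (46 left).
Nov has 30 days: +30 → Dec 1, 2163 (16 left).
+16 → Dec 17, 2163.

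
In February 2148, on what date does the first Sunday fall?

February 4, 2148

February 1, 2148 is a Thursday.
The first Sunday is therefore February 4 (3 days later).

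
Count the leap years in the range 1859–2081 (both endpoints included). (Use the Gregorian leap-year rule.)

55

Multiples of 4 in [1859,2081]: 56.
Of those, multiples of 100: 2 (not leap unless ÷400).
Multiples of 400: 1.
Leap years = 56 − 2 + 1 = 55.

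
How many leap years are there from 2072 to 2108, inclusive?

Multiples of 4 in [2072,2108]: 10.
Of those, multiples of 100: 1 (not leap unless ÷400).
Multiples of 400: 0.
Leap years = 10 − 1 + 0 = 9.

9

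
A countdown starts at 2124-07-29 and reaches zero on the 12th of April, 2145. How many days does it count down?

7562

Jul 29, 2124 → Jul 29, 2125: 365 days.
Jul 29, 2125 → Jul 29, 2126: 365 days.
Jul 29, 2126 → Jul 29, 2127: 365 days.
Jul 29, 2127 → Jul 29, 2128: 366 days (Feb 29, 2128 is in that span).
Jul 29, 2128 → Jul 29, 2129: 365 days.
Jul 29, 2129 → Jul 29, 2130: 365 days.
Jul 29, 2130 → Jul 29, 2131: 365 days.
Jul 29, 2131 → Jul 29, 2132: 366 days (Feb 29, 2132 is in that span).
Jul 29, 2132 → Jul 29, 2133: 365 days.
Jul 29, 2133 → Jul 29, 2134: 365 days.
Jul 29, 2134 → Jul 29, 2135: 365 days.
Jul 29, 2135 → Jul 29, 2136: 366 days (Feb 29, 2136 is in that span).
Jul 29, 2136 → Jul 29, 2137: 365 days.
Jul 29, 2137 → Jul 29, 2138: 365 days.
Jul 29, 2138 → Jul 29, 2139: 365 days.
Jul 29, 2139 → Jul 29, 2140: 366 days (Feb 29, 2140 is in that span).
Jul 29, 2140 → Jul 29, 2141: 365 days.
Jul 29, 2141 → Jul 29, 2142: 365 days.
Jul 29, 2142 → Jul 29, 2143: 365 days.
Jul 29, 2143 → Jul 29, 2144: 366 days (Feb 29, 2144 is in that span).
Jul 29, 2144 → Aug 29, 2144: 31 days (July has 31).
Aug 29, 2144 → Sep 29, 2144: 31 days (August has 31).
Sep 29, 2144 → Oct 29, 2144: 30 days (September has 30).
Oct 29, 2144 → Nov 29, 2144: 31 days (October has 31).
Nov 29, 2144 → Dec 29, 2144: 30 days (November has 30).
Dec 29, 2144 → Jan 29, 2145: 31 days (December has 31).
Jan 29, 2145 → Feb 28, 2145: 30 days (January has 31).
Feb 28, 2145 → Mar 28, 2145: 28 days (February has 28).
Mar 28, 2145 → Apr 12, 2145: 15 days.
Total: 7562 days.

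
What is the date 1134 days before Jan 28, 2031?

December 21, 2027

−365 (one year) → Jan 28, 2030 (769 left).
−365 (one year) → Jan 28, 2029 (404 left).
−366 (one year; includes Feb 29, 2028) → Jan 28, 2028 (38 left).
−28 → Dec 31, 2027 (end of Dec, 31 days; 10 left).
−10 → Dec 21, 2027.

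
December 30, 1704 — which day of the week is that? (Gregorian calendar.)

Doomsday rule: the anchor day for the 1700s is Sunday. For year 04: 4÷12 = 0 r 4, and 4÷4 = 1, so 0+4+1 = 5.
Sunday + 5 ≡ Friday — that's 1704's doomsday.
In December the doomsday date is Dec 12.
Dec 30 is 18 days after Dec 12; 18 mod 7 = 4, so Friday + 4 = Tuesday.

Tuesday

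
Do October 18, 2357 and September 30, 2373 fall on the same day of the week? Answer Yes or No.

No

From Oct 18, 2357 to Sep 30, 2373 is 5826 days.
5826 mod 7 = 2, so they are different weekdays.
(Oct 18, 2357 is a Friday; Sep 30, 2373 is a Sunday.)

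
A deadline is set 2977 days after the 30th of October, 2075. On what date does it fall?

+366 (one year; includes Feb 29, 2076) → Oct 30, 2076 (2611 left).
+365 (one year) → Oct 30, 2077 (2246 left).
+365 (one year) → Oct 30, 2078 (1881 left).
+365 (one year) → Oct 30, 2079 (1516 left).
+366 (one year; includes Feb 29, 2080) → Oct 30, 2080 (1150 left).
+365 (one year) → Oct 30, 2081 (785 left).
+365 (one year) → Oct 30, 2082 (420 left).
+365 (one year) → Oct 30, 2083 (55 left).
Oct has 31 days: +2 → Nov 1, 2083 (53 left).
Nov has 30 days: +30 → Dec 1, 2083 (23 left).
+23 → Dec 24, 2083.

December 24, 2083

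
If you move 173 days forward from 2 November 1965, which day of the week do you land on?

Sunday

Nov 2, 1965 is a Tuesday.
173 mod 7 = 5, so 173 days after a Tuesday is Tuesday + 5 = Sunday.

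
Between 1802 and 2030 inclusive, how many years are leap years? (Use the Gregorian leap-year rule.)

56

Multiples of 4 in [1802,2030]: 57.
Of those, multiples of 100: 2 (not leap unless ÷400).
Multiples of 400: 1.
Leap years = 57 − 2 + 1 = 56.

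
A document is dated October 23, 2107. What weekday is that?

Sunday

January 1, 2107 is a Saturday.
Jan 1, 2107 → Feb 1, 2107: 31 days (January has 31).
Feb 1, 2107 → Mar 1, 2107: 28 days (February has 28).
Mar 1, 2107 → Apr 1, 2107: 31 days (March has 31).
Apr 1, 2107 → May 1, 2107: 30 days (April has 30).
May 1, 2107 → Jun 1, 2107: 31 days (May has 31).
Jun 1, 2107 → Jul 1, 2107: 30 days (June has 30).
Jul 1, 2107 → Aug 1, 2107: 31 days (July has 31).
Aug 1, 2107 → Sep 1, 2107: 31 days (August has 31).
Sep 1, 2107 → Oct 1, 2107: 30 days (September has 30).
Oct 1, 2107 → Oct 23, 2107: 22 days.
Total: 295 days.
295 mod 7 = 1, so Saturday + 1 = Sunday.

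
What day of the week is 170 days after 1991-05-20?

May 20, 1991 is a Monday.
170 mod 7 = 2, so 170 days after a Monday is Monday + 2 = Wednesday.

Wednesday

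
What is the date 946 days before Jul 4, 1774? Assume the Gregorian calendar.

December 1, 1771

−365 (one year) → Jul 4, 1773 (581 left).
−365 (one year) → Jul 4, 1772 (216 left).
−4 → Jun 30, 1772 (end of Jun, 30 days; 212 left).
−30 → May 31, 1772 (end of May, 31 days; 182 left).
−31 → Apr 30, 1772 (end of Apr, 30 days; 151 left).
−30 → Mar 31, 1772 (end of Mar, 31 days; 121 left).
−31 → Feb 29, 1772 (end of Feb, 29 days; 90 left).
−29 → Jan 31, 1772 (end of Jan, 31 days; 61 left).
−31 → Dec 31, 1771 (end of Dec, 31 days; 30 left).
−30 → Dec 1, 1771.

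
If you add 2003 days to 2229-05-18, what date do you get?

+365 (one year) → May 18, 2230 (1638 left).
+365 (one year) → May 18, 2231 (1273 left).
+366 (one year; includes Feb 29, 2232) → May 18, 2232 (907 left).
+365 (one year) → May 18, 2233 (542 left).
+365 (one year) → May 18, 2234 (177 left).
May has 31 days: +14 → Jun 1, 2234 (163 left).
Jun has 30 days: +30 → Jul 1, 2234 (133 left).
Jul has 31 days: +31 → Aug 1, 2234 (102 left).
Aug has 31 days: +31 → Sep 1, 2234 (71 left).
Sep has 30 days: +30 → Oct 1, 2234 (41 left).
Oct has 31 days: +31 → Nov 1, 2234 (10 left).
+10 → Nov 11, 2234.

November 11, 2234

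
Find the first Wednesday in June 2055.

June 1, 2055 is a Tuesday.
The first Wednesday is therefore June 2 (1 days later).

June 2, 2055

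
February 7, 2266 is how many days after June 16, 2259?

Jun 16, 2259 → Jun 16, 2260: 366 days (Feb 29, 2260 is in that span).
Jun 16, 2260 → Jun 16, 2261: 365 days.
Jun 16, 2261 → Jun 16, 2262: 365 days.
Jun 16, 2262 → Jun 16, 2263: 365 days.
Jun 16, 2263 → Jun 16, 2264: 366 days (Feb 29, 2264 is in that span).
Jun 16, 2264 → Jun 16, 2265: 365 days.
Jun 16, 2265 → Jul 16, 2265: 30 days (June has 30).
Jul 16, 2265 → Aug 16, 2265: 31 days (July has 31).
Aug 16, 2265 → Sep 16, 2265: 31 days (August has 31).
Sep 16, 2265 → Oct 16, 2265: 30 days (September has 30).
Oct 16, 2265 → Nov 16, 2265: 31 days (October has 31).
Nov 16, 2265 → Dec 16, 2265: 30 days (November has 30).
Dec 16, 2265 → Jan 16, 2266: 31 days (December has 31).
Jan 16, 2266 → Feb 7, 2266: 22 days.
Total: 2428 days.

2428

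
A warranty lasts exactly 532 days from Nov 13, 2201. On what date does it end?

April 29, 2203

+365 (one year) → Nov 13, 2202 (167 left).
Nov has 30 days: +18 → Dec 1, 2202 (149 left).
Dec has 31 days: +31 → Jan 1, 2203 (118 left).
Jan has 31 days: +31 → Feb 1, 2203 (87 left).
Feb has 28 days: +28 → Mar 1, 2203 (59 left).
Mar has 31 days: +31 → Apr 1, 2203 (28 left).
+28 → Apr 29, 2203.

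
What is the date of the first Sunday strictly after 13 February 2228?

February 17, 2228

Feb 13, 2228 is a Wednesday.
From Wednesday to the next Sunday is 4 days.
Feb 13, 2228 + 4 = Feb 17, 2228.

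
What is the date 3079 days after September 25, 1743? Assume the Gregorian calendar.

+366 (one year; includes Feb 29, 1744) → Sep 25, 1744 (2713 left).
+365 (one year) → Sep 25, 1745 (2348 left).
+365 (one year) → Sep 25, 1746 (1983 left).
+365 (one year) → Sep 25, 1747 (1618 left).
+366 (one year; includes Feb 29, 1748) → Sep 25, 1748 (1252 left).
+365 (one year) → Sep 25, 1749 (887 left).
+365 (one year) → Sep 25, 1750 (522 left).
+365 (one year) → Sep 25, 1751 (157 left).
Sep has 30 days: +6 → Oct 1, 1751 (151 left).
Oct has 31 days: +31 → Nov 1, 1751 (120 left).
Nov has 30 days: +30 → Dec 1, 1751 (90 left).
Dec has 31 days: +31 → Jan 1, 1752 (59 left).
Jan has 31 days: +31 → Feb 1, 1752 (28 left).
+28 → Feb 29, 1752.

February 29, 1752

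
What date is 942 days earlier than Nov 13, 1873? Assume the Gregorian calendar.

−365 (one year) → Nov 13, 1872 (577 left).
−366 (one year; includes Feb 29, 1872) → Nov 13, 1871 (211 left).
−13 → Oct 31, 1871 (end of Oct, 31 days; 198 left).
−31 → Sep 30, 1871 (end of Sep, 30 days; 167 left).
−30 → Aug 31, 1871 (end of Aug, 31 days; 137 left).
−31 → Jul 31, 1871 (end of Jul, 31 days; 106 left).
−31 → Jun 30, 1871 (end of Jun, 30 days; 75 left).
−30 → May 31, 1871 (end of May, 31 days; 45 left).
−31 → Apr 30, 1871 (end of Apr, 30 days; 14 left).
−14 → Apr 16, 1871.

April 16, 1871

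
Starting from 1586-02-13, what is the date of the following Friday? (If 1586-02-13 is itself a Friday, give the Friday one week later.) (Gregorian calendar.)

Feb 13, 1586 is a Thursday.
From Thursday to the next Friday is 1 day.
Feb 13, 1586 + 1 = Feb 14, 1586.

February 14, 1586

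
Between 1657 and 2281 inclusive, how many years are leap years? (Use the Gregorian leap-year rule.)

151

Multiples of 4 in [1657,2281]: 156.
Of those, multiples of 100: 6 (not leap unless ÷400).
Multiples of 400: 1.
Leap years = 156 − 6 + 1 = 151.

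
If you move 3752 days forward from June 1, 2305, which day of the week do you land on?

Jun 1, 2305 is a Thursday.
3752 mod 7 = 0, so 3752 days after a Thursday is Thursday + 0 = Thursday.

Thursday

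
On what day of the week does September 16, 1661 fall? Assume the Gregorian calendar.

Doomsday rule: the anchor day for the 1600s is Tuesday. For year 61: 61÷12 = 5 r 1, and 1÷4 = 0, so 5+1+0 = 6.
Tuesday + 6 ≡ Monday — that's 1661's doomsday.
In September the doomsday date is Sep 5.
Sep 16 is 11 days after Sep 5; 11 mod 7 = 4, so Monday + 4 = Friday.

Friday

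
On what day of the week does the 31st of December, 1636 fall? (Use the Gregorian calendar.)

Wednesday

Doomsday rule: the anchor day for the 1600s is Tuesday. For year 36: 36÷12 = 3 r 0, and 0÷4 = 0, so 3+0+0 = 3.
Tuesday + 3 ≡ Friday — that's 1636's doomsday.
In December the doomsday date is Dec 12.
Dec 31 is 19 days after Dec 12; 19 mod 7 = 5, so Friday + 5 = Wednesday.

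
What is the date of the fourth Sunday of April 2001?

April 1, 2001 is a Sunday.
The first Sunday is therefore April 1 (same day).
The fourth Sunday is 1 + 3×7 = April 22.

April 22, 2001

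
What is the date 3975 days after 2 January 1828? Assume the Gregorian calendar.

November 20, 1838

+366 (one year; includes Feb 29, 1828) → Jan 2, 1829 (3609 left).
+365 (one year) → Jan 2, 1830 (3244 left).
+365 (one year) → Jan 2, 1831 (2879 left).
+365 (one year) → Jan 2, 1832 (2514 left).
+366 (one year; includes Feb 29, 1832) → Jan 2, 1833 (2148 left).
+365 (one year) → Jan 2, 1834 (1783 left).
+365 (one year) → Jan 2, 1835 (1418 left).
+365 (one year) → Jan 2, 1836 (1053 left).
+366 (one year; includes Feb 29, 1836) → Jan 2, 1837 (687 left).
+365 (one year) → Jan 2, 1838 (322 left).
Jan has 31 days: +30 → Feb 1, 1838 (292 left).
Feb has 28 days: +28 → Mar 1, 1838 (264 left).
Mar has 31 days: +31 → Apr 1, 1838 (233 left).
Apr has 30 days: +30 → May 1, 1838 (203 left).
May has 31 days: +31 → Jun 1, 1838 (172 left).
Jun has 30 days: +30 → Jul 1, 1838 (142 left).
Jul has 31 days: +31 → Aug 1, 1838 (111 left).
Aug has 31 days: +31 → Sep 1, 1838 (80 left).
Sep has 30 days: +30 → Oct 1, 1838 (50 left).
Oct has 31 days: +31 → Nov 1, 1838 (19 left).
+19 → Nov 20, 1838.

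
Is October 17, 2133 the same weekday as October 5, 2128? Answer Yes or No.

From Oct 5, 2128 to Oct 17, 2133 is 1838 days.
1838 mod 7 = 4, so they are different weekdays.
(Oct 5, 2128 is a Tuesday; Oct 17, 2133 is a Saturday.)

No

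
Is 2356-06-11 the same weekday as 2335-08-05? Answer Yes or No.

Yes

From Aug 5, 2335 to Jun 11, 2356 is 7616 days.
7616 mod 7 = 0, so they are the same weekday.
(Aug 5, 2335 is a Monday; Jun 11, 2356 is a Monday.)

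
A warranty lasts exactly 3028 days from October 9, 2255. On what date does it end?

January 23, 2264

+366 (one year; includes Feb 29, 2256) → Oct 9, 2256 (2662 left).
+365 (one year) → Oct 9, 2257 (2297 left).
+365 (one year) → Oct 9, 2258 (1932 left).
+365 (one year) → Oct 9, 2259 (1567 left).
+366 (one year; includes Feb 29, 2260) → Oct 9, 2260 (1201 left).
+365 (one year) → Oct 9, 2261 (836 left).
+365 (one year) → Oct 9, 2262 (471 left).
+365 (one year) → Oct 9, 2263 (106 left).
Oct has 31 days: +23 → Nov 1, 2263 (83 left).
Nov has 30 days: +30 → Dec 1, 2263 (53 left).
Dec has 31 days: +31 → Jan 1, 2264 (22 left).
+22 → Jan 23, 2264.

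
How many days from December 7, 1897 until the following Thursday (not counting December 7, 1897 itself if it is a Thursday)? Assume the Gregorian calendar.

2

Dec 7, 1897 is a Tuesday.
From Tuesday to the next Thursday is 2 days.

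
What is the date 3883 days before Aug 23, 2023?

−365 (one year) → Aug 23, 2022 (3518 left).
−365 (one year) → Aug 23, 2021 (3153 left).
−365 (one year) → Aug 23, 2020 (2788 left).
−366 (one year; includes Feb 29, 2020) → Aug 23, 2019 (2422 left).
−365 (one year) → Aug 23, 2018 (2057 left).
−365 (one year) → Aug 23, 2017 (1692 left).
−365 (one year) → Aug 23, 2016 (1327 left).
−366 (one year; includes Feb 29, 2016) → Aug 23, 2015 (961 left).
−365 (one year) → Aug 23, 2014 (596 left).
−365 (one year) → Aug 23, 2013 (231 left).
−23 → Jul 31, 2013 (end of Jul, 31 days; 208 left).
−31 → Jun 30, 2013 (end of Jun, 30 days; 177 left).
−30 → May 31, 2013 (end of May, 31 days; 147 left).
−31 → Apr 30, 2013 (end of Apr, 30 days; 116 left).
−30 → Mar 31, 2013 (end of Mar, 31 days; 86 left).
−31 → Feb 28, 2013 (end of Feb, 28 days; 55 left).
−28 → Jan 31, 2013 (end of Jan, 31 days; 27 left).
−27 → Jan 4, 2013.

January 4, 2013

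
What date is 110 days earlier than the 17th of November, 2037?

−17 → Oct 31, 2037 (end of Oct, 31 days; 93 left).
−31 → Sep 30, 2037 (end of Sep, 30 days; 62 left).
−30 → Aug 31, 2037 (end of Aug, 31 days; 32 left).
−31 → Jul 31, 2037 (end of Jul, 31 days; 1 left).
−1 → Jul 30, 2037.

July 30, 2037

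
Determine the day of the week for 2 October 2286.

Saturday

Doomsday rule: the anchor day for the 2200s is Friday. For year 86: 86÷12 = 7 r 2, and 2÷4 = 0, so 7+2+0 = 9.
Friday + 9 ≡ Sunday — that's 2286's doomsday.
In October the doomsday date is Oct 10.
Oct 2 is 8 days before Oct 10; 8 mod 7 = 1, so Sunday − 1 = Saturday.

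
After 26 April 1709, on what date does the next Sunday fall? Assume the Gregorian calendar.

Apr 26, 1709 is a Friday.
From Friday to the next Sunday is 2 days.
Apr 26, 1709 + 2 = Apr 28, 1709.

April 28, 1709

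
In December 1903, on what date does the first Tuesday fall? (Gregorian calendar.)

December 1, 1903 is a Tuesday.
The first Tuesday is therefore December 1 (same day).

December 1, 1903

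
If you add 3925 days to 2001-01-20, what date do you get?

October 20, 2011

+365 (one year) → Jan 20, 2002 (3560 left).
+365 (one year) → Jan 20, 2003 (3195 left).
+365 (one year) → Jan 20, 2004 (2830 left).
+366 (one year; includes Feb 29, 2004) → Jan 20, 2005 (2464 left).
+365 (one year) → Jan 20, 2006 (2099 left).
+365 (one year) → Jan 20, 2007 (1734 left).
+365 (one year) → Jan 20, 2008 (1369 left).
+366 (one year; includes Feb 29, 2008) → Jan 20, 2009 (1003 left).
+365 (one year) → Jan 20, 2010 (638 left).
+365 (one year) → Jan 20, 2011 (273 left).
Jan has 31 days: +12 → Feb 1, 2011 (261 left).
Feb has 28 days: +28 → Mar 1, 2011 (233 left).
Mar has 31 days: +31 → Apr 1, 2011 (202 left).
Apr has 30 days: +30 → May 1, 2011 (172 left).
May has 31 days: +31 → Jun 1, 2011 (141 left).
Jun has 30 days: +30 → Jul 1, 2011 (111 left).
Jul has 31 days: +31 → Aug 1, 2011 (80 left).
Aug has 31 days: +31 → Sep 1, 2011 (49 left).
Sep has 30 days: +30 → Oct 1, 2011 (19 left).
+19 → Oct 20, 2011.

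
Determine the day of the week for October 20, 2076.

Tuesday

Doomsday rule: the anchor day for the 2000s is Tuesday. For year 76: 76÷12 = 6 r 4, and 4÷4 = 1, so 6+4+1 = 11.
Tuesday + 11 ≡ Saturday — that's 2076's doomsday.
In October the doomsday date is Oct 10.
Oct 20 is 10 days after Oct 10; 10 mod 7 = 3, so Saturday + 3 = Tuesday.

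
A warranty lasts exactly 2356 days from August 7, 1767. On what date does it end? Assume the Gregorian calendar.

+366 (one year; includes Feb 29, 1768) → Aug 7, 1768 (1990 left).
+365 (one year) → Aug 7, 1769 (1625 left).
+365 (one year) → Aug 7, 1770 (1260 left).
+365 (one year) → Aug 7, 1771 (895 left).
+366 (one year; includes Feb 29, 1772) → Aug 7, 1772 (529 left).
+365 (one year) → Aug 7, 1773 (164 left).
Aug has 31 days: +25 → Sep 1, 1773 (139 left).
Sep has 30 days: +30 → Oct 1, 1773 (109 left).
Oct has 31 days: +31 → Nov 1, 1773 (78 left).
Nov has 30 days: +30 → Dec 1, 1773 (48 left).
Dec has 31 days: +31 → Jan 1, 1774 (17 left).
+17 → Jan 18, 1774.

January 18, 1774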